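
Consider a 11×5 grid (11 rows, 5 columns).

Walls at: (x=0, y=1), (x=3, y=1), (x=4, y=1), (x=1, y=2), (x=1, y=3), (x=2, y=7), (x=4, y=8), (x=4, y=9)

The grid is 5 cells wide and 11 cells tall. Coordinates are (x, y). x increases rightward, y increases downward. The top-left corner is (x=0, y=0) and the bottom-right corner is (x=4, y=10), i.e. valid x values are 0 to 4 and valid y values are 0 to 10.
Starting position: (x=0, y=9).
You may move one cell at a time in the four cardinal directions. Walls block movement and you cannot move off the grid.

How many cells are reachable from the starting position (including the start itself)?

BFS flood-fill from (x=0, y=9):
  Distance 0: (x=0, y=9)
  Distance 1: (x=0, y=8), (x=1, y=9), (x=0, y=10)
  Distance 2: (x=0, y=7), (x=1, y=8), (x=2, y=9), (x=1, y=10)
  Distance 3: (x=0, y=6), (x=1, y=7), (x=2, y=8), (x=3, y=9), (x=2, y=10)
  Distance 4: (x=0, y=5), (x=1, y=6), (x=3, y=8), (x=3, y=10)
  Distance 5: (x=0, y=4), (x=1, y=5), (x=2, y=6), (x=3, y=7), (x=4, y=10)
  Distance 6: (x=0, y=3), (x=1, y=4), (x=2, y=5), (x=3, y=6), (x=4, y=7)
  Distance 7: (x=0, y=2), (x=2, y=4), (x=3, y=5), (x=4, y=6)
  Distance 8: (x=2, y=3), (x=3, y=4), (x=4, y=5)
  Distance 9: (x=2, y=2), (x=3, y=3), (x=4, y=4)
  Distance 10: (x=2, y=1), (x=3, y=2), (x=4, y=3)
  Distance 11: (x=2, y=0), (x=1, y=1), (x=4, y=2)
  Distance 12: (x=1, y=0), (x=3, y=0)
  Distance 13: (x=0, y=0), (x=4, y=0)
Total reachable: 47 (grid has 47 open cells total)

Answer: Reachable cells: 47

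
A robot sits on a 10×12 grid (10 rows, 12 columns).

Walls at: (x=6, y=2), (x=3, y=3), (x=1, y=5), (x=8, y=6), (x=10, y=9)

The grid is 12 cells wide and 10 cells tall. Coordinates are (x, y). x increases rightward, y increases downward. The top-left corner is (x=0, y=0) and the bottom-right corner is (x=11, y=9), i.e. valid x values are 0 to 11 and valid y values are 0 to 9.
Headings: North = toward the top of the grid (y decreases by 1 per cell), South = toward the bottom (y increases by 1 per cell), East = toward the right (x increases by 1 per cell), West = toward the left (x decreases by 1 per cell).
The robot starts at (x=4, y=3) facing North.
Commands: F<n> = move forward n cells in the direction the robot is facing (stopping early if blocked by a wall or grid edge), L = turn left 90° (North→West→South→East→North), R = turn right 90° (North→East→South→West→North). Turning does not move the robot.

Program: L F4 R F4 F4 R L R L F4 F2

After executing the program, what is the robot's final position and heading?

Start: (x=4, y=3), facing North
  L: turn left, now facing West
  F4: move forward 0/4 (blocked), now at (x=4, y=3)
  R: turn right, now facing North
  F4: move forward 3/4 (blocked), now at (x=4, y=0)
  F4: move forward 0/4 (blocked), now at (x=4, y=0)
  R: turn right, now facing East
  L: turn left, now facing North
  R: turn right, now facing East
  L: turn left, now facing North
  F4: move forward 0/4 (blocked), now at (x=4, y=0)
  F2: move forward 0/2 (blocked), now at (x=4, y=0)
Final: (x=4, y=0), facing North

Answer: Final position: (x=4, y=0), facing North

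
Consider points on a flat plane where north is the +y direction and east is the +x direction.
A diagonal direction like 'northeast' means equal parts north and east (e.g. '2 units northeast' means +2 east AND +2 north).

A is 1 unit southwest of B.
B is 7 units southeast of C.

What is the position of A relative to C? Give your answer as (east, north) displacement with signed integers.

Answer: A is at (east=6, north=-8) relative to C.

Derivation:
Place C at the origin (east=0, north=0).
  B is 7 units southeast of C: delta (east=+7, north=-7); B at (east=7, north=-7).
  A is 1 unit southwest of B: delta (east=-1, north=-1); A at (east=6, north=-8).
Therefore A relative to C: (east=6, north=-8).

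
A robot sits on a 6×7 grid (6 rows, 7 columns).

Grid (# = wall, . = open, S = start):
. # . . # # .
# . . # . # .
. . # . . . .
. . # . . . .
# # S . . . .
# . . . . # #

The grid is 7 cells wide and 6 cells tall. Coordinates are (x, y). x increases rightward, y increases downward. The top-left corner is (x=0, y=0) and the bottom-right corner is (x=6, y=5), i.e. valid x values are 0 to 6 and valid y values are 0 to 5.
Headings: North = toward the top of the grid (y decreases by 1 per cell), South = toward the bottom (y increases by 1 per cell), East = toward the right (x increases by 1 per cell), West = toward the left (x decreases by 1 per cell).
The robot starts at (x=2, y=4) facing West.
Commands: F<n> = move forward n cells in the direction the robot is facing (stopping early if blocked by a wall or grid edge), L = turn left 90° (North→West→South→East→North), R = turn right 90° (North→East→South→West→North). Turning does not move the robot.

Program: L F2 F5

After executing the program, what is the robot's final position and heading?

Answer: Final position: (x=2, y=5), facing South

Derivation:
Start: (x=2, y=4), facing West
  L: turn left, now facing South
  F2: move forward 1/2 (blocked), now at (x=2, y=5)
  F5: move forward 0/5 (blocked), now at (x=2, y=5)
Final: (x=2, y=5), facing South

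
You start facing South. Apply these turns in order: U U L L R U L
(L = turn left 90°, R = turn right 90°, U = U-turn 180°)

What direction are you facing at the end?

Start: South
  U (U-turn (180°)) -> North
  U (U-turn (180°)) -> South
  L (left (90° counter-clockwise)) -> East
  L (left (90° counter-clockwise)) -> North
  R (right (90° clockwise)) -> East
  U (U-turn (180°)) -> West
  L (left (90° counter-clockwise)) -> South
Final: South

Answer: Final heading: South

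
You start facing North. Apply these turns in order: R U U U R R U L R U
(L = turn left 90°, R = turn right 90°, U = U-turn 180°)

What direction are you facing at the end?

Answer: Final heading: East

Derivation:
Start: North
  R (right (90° clockwise)) -> East
  U (U-turn (180°)) -> West
  U (U-turn (180°)) -> East
  U (U-turn (180°)) -> West
  R (right (90° clockwise)) -> North
  R (right (90° clockwise)) -> East
  U (U-turn (180°)) -> West
  L (left (90° counter-clockwise)) -> South
  R (right (90° clockwise)) -> West
  U (U-turn (180°)) -> East
Final: East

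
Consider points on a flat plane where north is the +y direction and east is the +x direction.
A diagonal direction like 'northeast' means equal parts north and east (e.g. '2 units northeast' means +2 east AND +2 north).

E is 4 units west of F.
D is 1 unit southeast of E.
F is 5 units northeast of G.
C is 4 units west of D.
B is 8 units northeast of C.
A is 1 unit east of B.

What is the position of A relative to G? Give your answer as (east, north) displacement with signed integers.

Answer: A is at (east=7, north=12) relative to G.

Derivation:
Place G at the origin (east=0, north=0).
  F is 5 units northeast of G: delta (east=+5, north=+5); F at (east=5, north=5).
  E is 4 units west of F: delta (east=-4, north=+0); E at (east=1, north=5).
  D is 1 unit southeast of E: delta (east=+1, north=-1); D at (east=2, north=4).
  C is 4 units west of D: delta (east=-4, north=+0); C at (east=-2, north=4).
  B is 8 units northeast of C: delta (east=+8, north=+8); B at (east=6, north=12).
  A is 1 unit east of B: delta (east=+1, north=+0); A at (east=7, north=12).
Therefore A relative to G: (east=7, north=12).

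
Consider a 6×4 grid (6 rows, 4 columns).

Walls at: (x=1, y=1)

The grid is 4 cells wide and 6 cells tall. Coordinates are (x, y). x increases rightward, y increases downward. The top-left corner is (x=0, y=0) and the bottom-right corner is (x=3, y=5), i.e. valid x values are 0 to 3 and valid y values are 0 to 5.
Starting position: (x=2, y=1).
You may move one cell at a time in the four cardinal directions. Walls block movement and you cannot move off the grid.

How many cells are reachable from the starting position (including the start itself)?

BFS flood-fill from (x=2, y=1):
  Distance 0: (x=2, y=1)
  Distance 1: (x=2, y=0), (x=3, y=1), (x=2, y=2)
  Distance 2: (x=1, y=0), (x=3, y=0), (x=1, y=2), (x=3, y=2), (x=2, y=3)
  Distance 3: (x=0, y=0), (x=0, y=2), (x=1, y=3), (x=3, y=3), (x=2, y=4)
  Distance 4: (x=0, y=1), (x=0, y=3), (x=1, y=4), (x=3, y=4), (x=2, y=5)
  Distance 5: (x=0, y=4), (x=1, y=5), (x=3, y=5)
  Distance 6: (x=0, y=5)
Total reachable: 23 (grid has 23 open cells total)

Answer: Reachable cells: 23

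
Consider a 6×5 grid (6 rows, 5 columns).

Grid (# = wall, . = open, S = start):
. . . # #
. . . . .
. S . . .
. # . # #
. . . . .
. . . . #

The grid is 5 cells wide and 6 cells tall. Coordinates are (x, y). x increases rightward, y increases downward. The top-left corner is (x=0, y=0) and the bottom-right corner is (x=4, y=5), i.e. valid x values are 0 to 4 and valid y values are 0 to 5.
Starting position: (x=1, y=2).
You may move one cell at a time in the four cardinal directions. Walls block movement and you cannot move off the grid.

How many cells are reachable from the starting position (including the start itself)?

Answer: Reachable cells: 24

Derivation:
BFS flood-fill from (x=1, y=2):
  Distance 0: (x=1, y=2)
  Distance 1: (x=1, y=1), (x=0, y=2), (x=2, y=2)
  Distance 2: (x=1, y=0), (x=0, y=1), (x=2, y=1), (x=3, y=2), (x=0, y=3), (x=2, y=3)
  Distance 3: (x=0, y=0), (x=2, y=0), (x=3, y=1), (x=4, y=2), (x=0, y=4), (x=2, y=4)
  Distance 4: (x=4, y=1), (x=1, y=4), (x=3, y=4), (x=0, y=5), (x=2, y=5)
  Distance 5: (x=4, y=4), (x=1, y=5), (x=3, y=5)
Total reachable: 24 (grid has 24 open cells total)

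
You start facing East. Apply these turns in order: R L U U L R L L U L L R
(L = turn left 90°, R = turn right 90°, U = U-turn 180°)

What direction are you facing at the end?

Start: East
  R (right (90° clockwise)) -> South
  L (left (90° counter-clockwise)) -> East
  U (U-turn (180°)) -> West
  U (U-turn (180°)) -> East
  L (left (90° counter-clockwise)) -> North
  R (right (90° clockwise)) -> East
  L (left (90° counter-clockwise)) -> North
  L (left (90° counter-clockwise)) -> West
  U (U-turn (180°)) -> East
  L (left (90° counter-clockwise)) -> North
  L (left (90° counter-clockwise)) -> West
  R (right (90° clockwise)) -> North
Final: North

Answer: Final heading: North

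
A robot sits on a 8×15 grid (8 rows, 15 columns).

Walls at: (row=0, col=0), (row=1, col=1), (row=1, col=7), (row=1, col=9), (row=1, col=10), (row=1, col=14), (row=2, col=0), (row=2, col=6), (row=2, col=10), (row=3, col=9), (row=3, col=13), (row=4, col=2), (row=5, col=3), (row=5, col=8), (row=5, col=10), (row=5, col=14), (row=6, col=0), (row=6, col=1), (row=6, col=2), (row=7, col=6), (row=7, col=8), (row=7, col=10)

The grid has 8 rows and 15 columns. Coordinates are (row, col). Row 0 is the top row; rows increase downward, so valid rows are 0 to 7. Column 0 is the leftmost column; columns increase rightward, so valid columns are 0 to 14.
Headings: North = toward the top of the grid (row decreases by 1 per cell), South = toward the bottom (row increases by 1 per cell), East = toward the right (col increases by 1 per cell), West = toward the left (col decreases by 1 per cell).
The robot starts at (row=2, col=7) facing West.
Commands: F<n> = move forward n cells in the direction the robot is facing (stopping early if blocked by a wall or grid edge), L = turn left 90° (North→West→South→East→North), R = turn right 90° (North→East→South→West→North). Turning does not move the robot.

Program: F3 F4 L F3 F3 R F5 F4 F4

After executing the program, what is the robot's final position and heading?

Start: (row=2, col=7), facing West
  F3: move forward 0/3 (blocked), now at (row=2, col=7)
  F4: move forward 0/4 (blocked), now at (row=2, col=7)
  L: turn left, now facing South
  F3: move forward 3, now at (row=5, col=7)
  F3: move forward 2/3 (blocked), now at (row=7, col=7)
  R: turn right, now facing West
  F5: move forward 0/5 (blocked), now at (row=7, col=7)
  F4: move forward 0/4 (blocked), now at (row=7, col=7)
  F4: move forward 0/4 (blocked), now at (row=7, col=7)
Final: (row=7, col=7), facing West

Answer: Final position: (row=7, col=7), facing West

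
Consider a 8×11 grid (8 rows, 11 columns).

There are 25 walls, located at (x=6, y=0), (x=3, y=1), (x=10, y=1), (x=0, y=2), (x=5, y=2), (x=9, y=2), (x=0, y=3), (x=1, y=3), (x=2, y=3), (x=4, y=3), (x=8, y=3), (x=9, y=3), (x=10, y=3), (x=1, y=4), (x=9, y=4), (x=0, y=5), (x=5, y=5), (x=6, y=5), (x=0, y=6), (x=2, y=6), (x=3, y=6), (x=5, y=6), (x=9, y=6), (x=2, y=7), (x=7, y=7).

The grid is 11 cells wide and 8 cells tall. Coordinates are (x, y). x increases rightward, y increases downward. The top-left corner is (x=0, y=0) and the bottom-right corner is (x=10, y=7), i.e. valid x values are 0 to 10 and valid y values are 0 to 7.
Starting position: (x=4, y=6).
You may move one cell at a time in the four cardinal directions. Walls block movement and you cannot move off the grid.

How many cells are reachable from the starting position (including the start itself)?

Answer: Reachable cells: 61

Derivation:
BFS flood-fill from (x=4, y=6):
  Distance 0: (x=4, y=6)
  Distance 1: (x=4, y=5), (x=4, y=7)
  Distance 2: (x=4, y=4), (x=3, y=5), (x=3, y=7), (x=5, y=7)
  Distance 3: (x=3, y=4), (x=5, y=4), (x=2, y=5), (x=6, y=7)
  Distance 4: (x=3, y=3), (x=5, y=3), (x=2, y=4), (x=6, y=4), (x=1, y=5), (x=6, y=6)
  Distance 5: (x=3, y=2), (x=6, y=3), (x=7, y=4), (x=1, y=6), (x=7, y=6)
  Distance 6: (x=2, y=2), (x=4, y=2), (x=6, y=2), (x=7, y=3), (x=8, y=4), (x=7, y=5), (x=8, y=6), (x=1, y=7)
  Distance 7: (x=2, y=1), (x=4, y=1), (x=6, y=1), (x=1, y=2), (x=7, y=2), (x=8, y=5), (x=0, y=7), (x=8, y=7)
  Distance 8: (x=2, y=0), (x=4, y=0), (x=1, y=1), (x=5, y=1), (x=7, y=1), (x=8, y=2), (x=9, y=5), (x=9, y=7)
  Distance 9: (x=1, y=0), (x=3, y=0), (x=5, y=0), (x=7, y=0), (x=0, y=1), (x=8, y=1), (x=10, y=5), (x=10, y=7)
  Distance 10: (x=0, y=0), (x=8, y=0), (x=9, y=1), (x=10, y=4), (x=10, y=6)
  Distance 11: (x=9, y=0)
  Distance 12: (x=10, y=0)
Total reachable: 61 (grid has 63 open cells total)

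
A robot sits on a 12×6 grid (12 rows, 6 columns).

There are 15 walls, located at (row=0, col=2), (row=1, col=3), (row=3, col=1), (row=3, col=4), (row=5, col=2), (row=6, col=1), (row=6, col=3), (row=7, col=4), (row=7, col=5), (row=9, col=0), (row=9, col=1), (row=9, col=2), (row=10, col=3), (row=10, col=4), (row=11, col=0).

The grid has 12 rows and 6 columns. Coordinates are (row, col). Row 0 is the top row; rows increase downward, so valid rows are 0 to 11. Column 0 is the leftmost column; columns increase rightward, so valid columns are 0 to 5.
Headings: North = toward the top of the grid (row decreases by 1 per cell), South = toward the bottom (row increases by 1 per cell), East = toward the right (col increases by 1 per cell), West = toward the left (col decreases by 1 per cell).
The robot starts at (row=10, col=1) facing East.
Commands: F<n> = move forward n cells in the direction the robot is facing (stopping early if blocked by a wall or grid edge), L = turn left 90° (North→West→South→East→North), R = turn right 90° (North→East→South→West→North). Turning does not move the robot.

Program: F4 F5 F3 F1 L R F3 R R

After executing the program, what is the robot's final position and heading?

Start: (row=10, col=1), facing East
  F4: move forward 1/4 (blocked), now at (row=10, col=2)
  F5: move forward 0/5 (blocked), now at (row=10, col=2)
  F3: move forward 0/3 (blocked), now at (row=10, col=2)
  F1: move forward 0/1 (blocked), now at (row=10, col=2)
  L: turn left, now facing North
  R: turn right, now facing East
  F3: move forward 0/3 (blocked), now at (row=10, col=2)
  R: turn right, now facing South
  R: turn right, now facing West
Final: (row=10, col=2), facing West

Answer: Final position: (row=10, col=2), facing West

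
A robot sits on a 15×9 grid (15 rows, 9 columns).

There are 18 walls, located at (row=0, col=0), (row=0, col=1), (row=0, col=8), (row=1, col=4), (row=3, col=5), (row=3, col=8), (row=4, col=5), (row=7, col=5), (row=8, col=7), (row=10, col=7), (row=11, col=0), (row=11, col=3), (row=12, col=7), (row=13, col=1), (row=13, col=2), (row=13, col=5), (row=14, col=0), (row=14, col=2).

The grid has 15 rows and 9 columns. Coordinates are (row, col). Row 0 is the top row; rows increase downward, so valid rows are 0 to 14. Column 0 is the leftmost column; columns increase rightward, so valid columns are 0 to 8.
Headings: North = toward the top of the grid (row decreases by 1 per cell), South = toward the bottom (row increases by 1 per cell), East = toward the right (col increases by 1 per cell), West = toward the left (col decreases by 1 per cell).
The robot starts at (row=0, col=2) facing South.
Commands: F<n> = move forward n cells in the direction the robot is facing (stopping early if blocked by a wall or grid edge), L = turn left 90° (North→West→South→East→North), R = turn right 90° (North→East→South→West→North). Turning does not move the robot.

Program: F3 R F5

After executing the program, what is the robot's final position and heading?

Start: (row=0, col=2), facing South
  F3: move forward 3, now at (row=3, col=2)
  R: turn right, now facing West
  F5: move forward 2/5 (blocked), now at (row=3, col=0)
Final: (row=3, col=0), facing West

Answer: Final position: (row=3, col=0), facing West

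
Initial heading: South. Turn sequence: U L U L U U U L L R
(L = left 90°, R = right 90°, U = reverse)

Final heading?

Start: South
  U (U-turn (180°)) -> North
  L (left (90° counter-clockwise)) -> West
  U (U-turn (180°)) -> East
  L (left (90° counter-clockwise)) -> North
  U (U-turn (180°)) -> South
  U (U-turn (180°)) -> North
  U (U-turn (180°)) -> South
  L (left (90° counter-clockwise)) -> East
  L (left (90° counter-clockwise)) -> North
  R (right (90° clockwise)) -> East
Final: East

Answer: Final heading: East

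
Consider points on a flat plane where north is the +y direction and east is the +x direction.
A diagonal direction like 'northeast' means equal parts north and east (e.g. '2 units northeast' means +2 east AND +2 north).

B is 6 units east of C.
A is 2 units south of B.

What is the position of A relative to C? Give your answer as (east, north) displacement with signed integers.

Answer: A is at (east=6, north=-2) relative to C.

Derivation:
Place C at the origin (east=0, north=0).
  B is 6 units east of C: delta (east=+6, north=+0); B at (east=6, north=0).
  A is 2 units south of B: delta (east=+0, north=-2); A at (east=6, north=-2).
Therefore A relative to C: (east=6, north=-2).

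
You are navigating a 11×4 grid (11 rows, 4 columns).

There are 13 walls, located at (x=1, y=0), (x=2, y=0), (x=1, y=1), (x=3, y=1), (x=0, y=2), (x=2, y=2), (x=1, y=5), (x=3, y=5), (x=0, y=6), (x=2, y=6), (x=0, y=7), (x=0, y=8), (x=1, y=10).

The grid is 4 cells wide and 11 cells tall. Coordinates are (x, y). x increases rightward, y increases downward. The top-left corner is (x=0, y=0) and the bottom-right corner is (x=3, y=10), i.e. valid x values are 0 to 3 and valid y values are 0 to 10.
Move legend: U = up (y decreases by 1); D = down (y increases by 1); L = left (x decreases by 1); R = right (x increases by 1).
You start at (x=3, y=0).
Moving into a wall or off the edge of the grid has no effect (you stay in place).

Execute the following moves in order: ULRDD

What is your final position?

Start: (x=3, y=0)
  U (up): blocked, stay at (x=3, y=0)
  L (left): blocked, stay at (x=3, y=0)
  R (right): blocked, stay at (x=3, y=0)
  D (down): blocked, stay at (x=3, y=0)
  D (down): blocked, stay at (x=3, y=0)
Final: (x=3, y=0)

Answer: Final position: (x=3, y=0)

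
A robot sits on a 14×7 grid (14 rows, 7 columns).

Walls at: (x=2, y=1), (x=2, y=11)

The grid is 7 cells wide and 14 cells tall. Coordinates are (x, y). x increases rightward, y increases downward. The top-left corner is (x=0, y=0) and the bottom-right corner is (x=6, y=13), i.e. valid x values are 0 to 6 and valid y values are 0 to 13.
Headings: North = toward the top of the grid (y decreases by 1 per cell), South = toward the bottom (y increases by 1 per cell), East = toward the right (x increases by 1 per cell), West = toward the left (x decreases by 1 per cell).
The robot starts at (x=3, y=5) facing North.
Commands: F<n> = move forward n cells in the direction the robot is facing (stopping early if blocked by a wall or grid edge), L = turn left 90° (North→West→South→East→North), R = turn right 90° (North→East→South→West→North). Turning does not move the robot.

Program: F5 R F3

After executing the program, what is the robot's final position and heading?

Answer: Final position: (x=6, y=0), facing East

Derivation:
Start: (x=3, y=5), facing North
  F5: move forward 5, now at (x=3, y=0)
  R: turn right, now facing East
  F3: move forward 3, now at (x=6, y=0)
Final: (x=6, y=0), facing East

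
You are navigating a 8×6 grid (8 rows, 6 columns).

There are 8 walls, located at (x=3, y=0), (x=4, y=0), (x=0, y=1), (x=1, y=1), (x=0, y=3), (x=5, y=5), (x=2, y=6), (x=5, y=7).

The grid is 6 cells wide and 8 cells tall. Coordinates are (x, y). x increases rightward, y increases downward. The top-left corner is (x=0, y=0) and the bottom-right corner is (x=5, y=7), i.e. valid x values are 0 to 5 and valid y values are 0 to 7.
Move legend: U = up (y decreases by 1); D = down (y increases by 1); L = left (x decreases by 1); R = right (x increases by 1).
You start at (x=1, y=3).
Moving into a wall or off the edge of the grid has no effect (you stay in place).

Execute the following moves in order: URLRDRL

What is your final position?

Answer: Final position: (x=2, y=3)

Derivation:
Start: (x=1, y=3)
  U (up): (x=1, y=3) -> (x=1, y=2)
  R (right): (x=1, y=2) -> (x=2, y=2)
  L (left): (x=2, y=2) -> (x=1, y=2)
  R (right): (x=1, y=2) -> (x=2, y=2)
  D (down): (x=2, y=2) -> (x=2, y=3)
  R (right): (x=2, y=3) -> (x=3, y=3)
  L (left): (x=3, y=3) -> (x=2, y=3)
Final: (x=2, y=3)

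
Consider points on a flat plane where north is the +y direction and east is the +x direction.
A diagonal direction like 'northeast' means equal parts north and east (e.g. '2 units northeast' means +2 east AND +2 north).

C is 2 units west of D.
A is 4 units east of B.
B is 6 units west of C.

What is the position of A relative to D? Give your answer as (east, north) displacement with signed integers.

Place D at the origin (east=0, north=0).
  C is 2 units west of D: delta (east=-2, north=+0); C at (east=-2, north=0).
  B is 6 units west of C: delta (east=-6, north=+0); B at (east=-8, north=0).
  A is 4 units east of B: delta (east=+4, north=+0); A at (east=-4, north=0).
Therefore A relative to D: (east=-4, north=0).

Answer: A is at (east=-4, north=0) relative to D.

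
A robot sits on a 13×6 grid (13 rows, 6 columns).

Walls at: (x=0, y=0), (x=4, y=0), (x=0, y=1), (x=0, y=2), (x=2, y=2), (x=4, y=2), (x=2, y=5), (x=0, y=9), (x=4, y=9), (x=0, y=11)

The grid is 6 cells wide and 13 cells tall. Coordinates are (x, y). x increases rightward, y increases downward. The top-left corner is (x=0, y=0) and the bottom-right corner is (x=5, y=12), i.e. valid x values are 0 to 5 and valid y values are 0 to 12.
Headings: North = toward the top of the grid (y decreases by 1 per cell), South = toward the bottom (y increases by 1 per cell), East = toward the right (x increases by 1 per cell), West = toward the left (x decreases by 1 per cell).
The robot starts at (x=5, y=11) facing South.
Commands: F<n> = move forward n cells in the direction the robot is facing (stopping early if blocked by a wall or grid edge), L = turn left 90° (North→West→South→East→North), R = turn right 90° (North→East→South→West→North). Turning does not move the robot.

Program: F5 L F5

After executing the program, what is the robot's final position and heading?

Start: (x=5, y=11), facing South
  F5: move forward 1/5 (blocked), now at (x=5, y=12)
  L: turn left, now facing East
  F5: move forward 0/5 (blocked), now at (x=5, y=12)
Final: (x=5, y=12), facing East

Answer: Final position: (x=5, y=12), facing East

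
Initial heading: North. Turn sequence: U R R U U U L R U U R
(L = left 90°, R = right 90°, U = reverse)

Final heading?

Start: North
  U (U-turn (180°)) -> South
  R (right (90° clockwise)) -> West
  R (right (90° clockwise)) -> North
  U (U-turn (180°)) -> South
  U (U-turn (180°)) -> North
  U (U-turn (180°)) -> South
  L (left (90° counter-clockwise)) -> East
  R (right (90° clockwise)) -> South
  U (U-turn (180°)) -> North
  U (U-turn (180°)) -> South
  R (right (90° clockwise)) -> West
Final: West

Answer: Final heading: West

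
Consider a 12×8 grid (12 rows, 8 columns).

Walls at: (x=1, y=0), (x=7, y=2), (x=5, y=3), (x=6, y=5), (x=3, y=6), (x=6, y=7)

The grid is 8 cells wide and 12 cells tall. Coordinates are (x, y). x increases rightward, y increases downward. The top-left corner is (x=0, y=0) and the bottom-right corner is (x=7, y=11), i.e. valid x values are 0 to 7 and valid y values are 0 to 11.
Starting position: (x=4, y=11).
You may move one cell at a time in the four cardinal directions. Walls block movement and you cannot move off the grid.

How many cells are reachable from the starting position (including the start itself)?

BFS flood-fill from (x=4, y=11):
  Distance 0: (x=4, y=11)
  Distance 1: (x=4, y=10), (x=3, y=11), (x=5, y=11)
  Distance 2: (x=4, y=9), (x=3, y=10), (x=5, y=10), (x=2, y=11), (x=6, y=11)
  Distance 3: (x=4, y=8), (x=3, y=9), (x=5, y=9), (x=2, y=10), (x=6, y=10), (x=1, y=11), (x=7, y=11)
  Distance 4: (x=4, y=7), (x=3, y=8), (x=5, y=8), (x=2, y=9), (x=6, y=9), (x=1, y=10), (x=7, y=10), (x=0, y=11)
  Distance 5: (x=4, y=6), (x=3, y=7), (x=5, y=7), (x=2, y=8), (x=6, y=8), (x=1, y=9), (x=7, y=9), (x=0, y=10)
  Distance 6: (x=4, y=5), (x=5, y=6), (x=2, y=7), (x=1, y=8), (x=7, y=8), (x=0, y=9)
  Distance 7: (x=4, y=4), (x=3, y=5), (x=5, y=5), (x=2, y=6), (x=6, y=6), (x=1, y=7), (x=7, y=7), (x=0, y=8)
  Distance 8: (x=4, y=3), (x=3, y=4), (x=5, y=4), (x=2, y=5), (x=1, y=6), (x=7, y=6), (x=0, y=7)
  Distance 9: (x=4, y=2), (x=3, y=3), (x=2, y=4), (x=6, y=4), (x=1, y=5), (x=7, y=5), (x=0, y=6)
  Distance 10: (x=4, y=1), (x=3, y=2), (x=5, y=2), (x=2, y=3), (x=6, y=3), (x=1, y=4), (x=7, y=4), (x=0, y=5)
  Distance 11: (x=4, y=0), (x=3, y=1), (x=5, y=1), (x=2, y=2), (x=6, y=2), (x=1, y=3), (x=7, y=3), (x=0, y=4)
  Distance 12: (x=3, y=0), (x=5, y=0), (x=2, y=1), (x=6, y=1), (x=1, y=2), (x=0, y=3)
  Distance 13: (x=2, y=0), (x=6, y=0), (x=1, y=1), (x=7, y=1), (x=0, y=2)
  Distance 14: (x=7, y=0), (x=0, y=1)
  Distance 15: (x=0, y=0)
Total reachable: 90 (grid has 90 open cells total)

Answer: Reachable cells: 90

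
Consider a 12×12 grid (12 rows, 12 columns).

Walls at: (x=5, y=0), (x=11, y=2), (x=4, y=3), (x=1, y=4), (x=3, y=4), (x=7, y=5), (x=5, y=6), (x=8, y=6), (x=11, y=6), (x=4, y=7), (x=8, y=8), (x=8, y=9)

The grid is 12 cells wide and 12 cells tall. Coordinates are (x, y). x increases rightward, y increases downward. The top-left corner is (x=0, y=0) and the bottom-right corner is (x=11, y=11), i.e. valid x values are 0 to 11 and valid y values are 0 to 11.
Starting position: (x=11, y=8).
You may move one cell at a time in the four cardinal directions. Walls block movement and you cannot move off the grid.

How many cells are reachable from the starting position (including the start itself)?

Answer: Reachable cells: 132

Derivation:
BFS flood-fill from (x=11, y=8):
  Distance 0: (x=11, y=8)
  Distance 1: (x=11, y=7), (x=10, y=8), (x=11, y=9)
  Distance 2: (x=10, y=7), (x=9, y=8), (x=10, y=9), (x=11, y=10)
  Distance 3: (x=10, y=6), (x=9, y=7), (x=9, y=9), (x=10, y=10), (x=11, y=11)
  Distance 4: (x=10, y=5), (x=9, y=6), (x=8, y=7), (x=9, y=10), (x=10, y=11)
  Distance 5: (x=10, y=4), (x=9, y=5), (x=11, y=5), (x=7, y=7), (x=8, y=10), (x=9, y=11)
  Distance 6: (x=10, y=3), (x=9, y=4), (x=11, y=4), (x=8, y=5), (x=7, y=6), (x=6, y=7), (x=7, y=8), (x=7, y=10), (x=8, y=11)
  Distance 7: (x=10, y=2), (x=9, y=3), (x=11, y=3), (x=8, y=4), (x=6, y=6), (x=5, y=7), (x=6, y=8), (x=7, y=9), (x=6, y=10), (x=7, y=11)
  Distance 8: (x=10, y=1), (x=9, y=2), (x=8, y=3), (x=7, y=4), (x=6, y=5), (x=5, y=8), (x=6, y=9), (x=5, y=10), (x=6, y=11)
  Distance 9: (x=10, y=0), (x=9, y=1), (x=11, y=1), (x=8, y=2), (x=7, y=3), (x=6, y=4), (x=5, y=5), (x=4, y=8), (x=5, y=9), (x=4, y=10), (x=5, y=11)
  Distance 10: (x=9, y=0), (x=11, y=0), (x=8, y=1), (x=7, y=2), (x=6, y=3), (x=5, y=4), (x=4, y=5), (x=3, y=8), (x=4, y=9), (x=3, y=10), (x=4, y=11)
  Distance 11: (x=8, y=0), (x=7, y=1), (x=6, y=2), (x=5, y=3), (x=4, y=4), (x=3, y=5), (x=4, y=6), (x=3, y=7), (x=2, y=8), (x=3, y=9), (x=2, y=10), (x=3, y=11)
  Distance 12: (x=7, y=0), (x=6, y=1), (x=5, y=2), (x=2, y=5), (x=3, y=6), (x=2, y=7), (x=1, y=8), (x=2, y=9), (x=1, y=10), (x=2, y=11)
  Distance 13: (x=6, y=0), (x=5, y=1), (x=4, y=2), (x=2, y=4), (x=1, y=5), (x=2, y=6), (x=1, y=7), (x=0, y=8), (x=1, y=9), (x=0, y=10), (x=1, y=11)
  Distance 14: (x=4, y=1), (x=3, y=2), (x=2, y=3), (x=0, y=5), (x=1, y=6), (x=0, y=7), (x=0, y=9), (x=0, y=11)
  Distance 15: (x=4, y=0), (x=3, y=1), (x=2, y=2), (x=1, y=3), (x=3, y=3), (x=0, y=4), (x=0, y=6)
  Distance 16: (x=3, y=0), (x=2, y=1), (x=1, y=2), (x=0, y=3)
  Distance 17: (x=2, y=0), (x=1, y=1), (x=0, y=2)
  Distance 18: (x=1, y=0), (x=0, y=1)
  Distance 19: (x=0, y=0)
Total reachable: 132 (grid has 132 open cells total)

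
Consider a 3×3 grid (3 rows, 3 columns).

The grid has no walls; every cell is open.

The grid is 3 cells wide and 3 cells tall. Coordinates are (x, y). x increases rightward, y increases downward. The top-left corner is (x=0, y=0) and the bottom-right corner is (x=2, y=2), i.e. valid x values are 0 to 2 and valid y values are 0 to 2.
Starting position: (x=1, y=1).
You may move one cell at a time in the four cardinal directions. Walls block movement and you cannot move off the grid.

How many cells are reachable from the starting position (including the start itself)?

Answer: Reachable cells: 9

Derivation:
BFS flood-fill from (x=1, y=1):
  Distance 0: (x=1, y=1)
  Distance 1: (x=1, y=0), (x=0, y=1), (x=2, y=1), (x=1, y=2)
  Distance 2: (x=0, y=0), (x=2, y=0), (x=0, y=2), (x=2, y=2)
Total reachable: 9 (grid has 9 open cells total)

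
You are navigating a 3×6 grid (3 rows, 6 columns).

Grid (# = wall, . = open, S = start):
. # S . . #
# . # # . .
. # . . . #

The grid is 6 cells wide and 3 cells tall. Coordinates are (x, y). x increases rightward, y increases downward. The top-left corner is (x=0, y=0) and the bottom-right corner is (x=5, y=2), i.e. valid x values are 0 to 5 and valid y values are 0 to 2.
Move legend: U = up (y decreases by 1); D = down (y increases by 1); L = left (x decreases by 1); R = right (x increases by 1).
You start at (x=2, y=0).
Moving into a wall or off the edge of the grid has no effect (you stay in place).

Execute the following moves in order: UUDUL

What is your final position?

Answer: Final position: (x=2, y=0)

Derivation:
Start: (x=2, y=0)
  U (up): blocked, stay at (x=2, y=0)
  U (up): blocked, stay at (x=2, y=0)
  D (down): blocked, stay at (x=2, y=0)
  U (up): blocked, stay at (x=2, y=0)
  L (left): blocked, stay at (x=2, y=0)
Final: (x=2, y=0)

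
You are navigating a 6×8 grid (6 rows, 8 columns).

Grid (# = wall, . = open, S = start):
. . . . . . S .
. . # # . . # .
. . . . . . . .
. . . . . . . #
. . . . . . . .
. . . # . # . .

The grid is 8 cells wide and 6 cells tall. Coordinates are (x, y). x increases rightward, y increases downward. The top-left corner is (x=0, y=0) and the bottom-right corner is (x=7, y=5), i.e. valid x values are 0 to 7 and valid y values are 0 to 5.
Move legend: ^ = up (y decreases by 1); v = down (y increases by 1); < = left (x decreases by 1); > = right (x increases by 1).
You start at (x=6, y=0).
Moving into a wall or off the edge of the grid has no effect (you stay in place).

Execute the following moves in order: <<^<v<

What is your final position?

Start: (x=6, y=0)
  < (left): (x=6, y=0) -> (x=5, y=0)
  < (left): (x=5, y=0) -> (x=4, y=0)
  ^ (up): blocked, stay at (x=4, y=0)
  < (left): (x=4, y=0) -> (x=3, y=0)
  v (down): blocked, stay at (x=3, y=0)
  < (left): (x=3, y=0) -> (x=2, y=0)
Final: (x=2, y=0)

Answer: Final position: (x=2, y=0)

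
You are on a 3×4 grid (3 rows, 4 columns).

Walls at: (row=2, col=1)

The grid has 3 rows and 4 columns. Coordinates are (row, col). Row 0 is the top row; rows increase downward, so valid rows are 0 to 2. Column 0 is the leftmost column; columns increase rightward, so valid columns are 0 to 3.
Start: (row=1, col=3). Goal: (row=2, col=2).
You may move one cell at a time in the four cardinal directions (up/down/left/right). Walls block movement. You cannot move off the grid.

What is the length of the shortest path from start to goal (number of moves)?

Answer: Shortest path length: 2

Derivation:
BFS from (row=1, col=3) until reaching (row=2, col=2):
  Distance 0: (row=1, col=3)
  Distance 1: (row=0, col=3), (row=1, col=2), (row=2, col=3)
  Distance 2: (row=0, col=2), (row=1, col=1), (row=2, col=2)  <- goal reached here
One shortest path (2 moves): (row=1, col=3) -> (row=1, col=2) -> (row=2, col=2)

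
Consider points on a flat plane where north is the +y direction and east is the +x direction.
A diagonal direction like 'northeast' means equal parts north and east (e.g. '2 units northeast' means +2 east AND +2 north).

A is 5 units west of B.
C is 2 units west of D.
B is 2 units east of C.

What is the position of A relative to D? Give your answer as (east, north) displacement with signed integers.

Place D at the origin (east=0, north=0).
  C is 2 units west of D: delta (east=-2, north=+0); C at (east=-2, north=0).
  B is 2 units east of C: delta (east=+2, north=+0); B at (east=0, north=0).
  A is 5 units west of B: delta (east=-5, north=+0); A at (east=-5, north=0).
Therefore A relative to D: (east=-5, north=0).

Answer: A is at (east=-5, north=0) relative to D.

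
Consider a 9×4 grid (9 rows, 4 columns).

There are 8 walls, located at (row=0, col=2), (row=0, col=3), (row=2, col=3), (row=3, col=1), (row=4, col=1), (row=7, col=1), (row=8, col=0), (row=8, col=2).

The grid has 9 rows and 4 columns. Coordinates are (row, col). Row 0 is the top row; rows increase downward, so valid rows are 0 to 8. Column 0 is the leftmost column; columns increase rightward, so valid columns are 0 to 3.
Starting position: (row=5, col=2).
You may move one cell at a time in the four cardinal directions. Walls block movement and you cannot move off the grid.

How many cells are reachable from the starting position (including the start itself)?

BFS flood-fill from (row=5, col=2):
  Distance 0: (row=5, col=2)
  Distance 1: (row=4, col=2), (row=5, col=1), (row=5, col=3), (row=6, col=2)
  Distance 2: (row=3, col=2), (row=4, col=3), (row=5, col=0), (row=6, col=1), (row=6, col=3), (row=7, col=2)
  Distance 3: (row=2, col=2), (row=3, col=3), (row=4, col=0), (row=6, col=0), (row=7, col=3)
  Distance 4: (row=1, col=2), (row=2, col=1), (row=3, col=0), (row=7, col=0), (row=8, col=3)
  Distance 5: (row=1, col=1), (row=1, col=3), (row=2, col=0)
  Distance 6: (row=0, col=1), (row=1, col=0)
  Distance 7: (row=0, col=0)
Total reachable: 27 (grid has 28 open cells total)

Answer: Reachable cells: 27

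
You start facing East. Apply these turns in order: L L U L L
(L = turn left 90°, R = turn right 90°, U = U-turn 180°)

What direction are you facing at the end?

Answer: Final heading: West

Derivation:
Start: East
  L (left (90° counter-clockwise)) -> North
  L (left (90° counter-clockwise)) -> West
  U (U-turn (180°)) -> East
  L (left (90° counter-clockwise)) -> North
  L (left (90° counter-clockwise)) -> West
Final: West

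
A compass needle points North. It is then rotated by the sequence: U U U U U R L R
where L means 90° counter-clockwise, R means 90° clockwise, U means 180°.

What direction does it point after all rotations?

Start: North
  U (U-turn (180°)) -> South
  U (U-turn (180°)) -> North
  U (U-turn (180°)) -> South
  U (U-turn (180°)) -> North
  U (U-turn (180°)) -> South
  R (right (90° clockwise)) -> West
  L (left (90° counter-clockwise)) -> South
  R (right (90° clockwise)) -> West
Final: West

Answer: Final heading: West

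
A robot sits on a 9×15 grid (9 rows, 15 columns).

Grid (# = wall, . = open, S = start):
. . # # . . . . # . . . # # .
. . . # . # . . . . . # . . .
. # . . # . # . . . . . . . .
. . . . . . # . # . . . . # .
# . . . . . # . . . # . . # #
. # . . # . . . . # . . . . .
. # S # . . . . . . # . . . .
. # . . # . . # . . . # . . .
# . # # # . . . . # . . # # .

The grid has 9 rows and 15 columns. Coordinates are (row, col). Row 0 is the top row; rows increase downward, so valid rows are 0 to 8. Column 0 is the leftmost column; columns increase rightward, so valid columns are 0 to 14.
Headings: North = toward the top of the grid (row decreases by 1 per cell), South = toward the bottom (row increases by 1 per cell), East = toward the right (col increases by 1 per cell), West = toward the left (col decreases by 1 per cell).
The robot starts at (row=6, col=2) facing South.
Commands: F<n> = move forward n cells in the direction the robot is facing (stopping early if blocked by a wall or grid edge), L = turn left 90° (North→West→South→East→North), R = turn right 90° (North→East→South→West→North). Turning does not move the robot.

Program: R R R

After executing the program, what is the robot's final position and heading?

Answer: Final position: (row=6, col=2), facing East

Derivation:
Start: (row=6, col=2), facing South
  R: turn right, now facing West
  R: turn right, now facing North
  R: turn right, now facing East
Final: (row=6, col=2), facing East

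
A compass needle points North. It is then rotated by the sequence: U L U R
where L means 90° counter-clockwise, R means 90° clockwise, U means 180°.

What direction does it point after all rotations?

Start: North
  U (U-turn (180°)) -> South
  L (left (90° counter-clockwise)) -> East
  U (U-turn (180°)) -> West
  R (right (90° clockwise)) -> North
Final: North

Answer: Final heading: North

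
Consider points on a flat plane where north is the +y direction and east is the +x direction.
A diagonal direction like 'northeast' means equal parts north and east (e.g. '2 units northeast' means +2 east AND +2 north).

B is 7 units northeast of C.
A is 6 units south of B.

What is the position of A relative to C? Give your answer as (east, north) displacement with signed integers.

Answer: A is at (east=7, north=1) relative to C.

Derivation:
Place C at the origin (east=0, north=0).
  B is 7 units northeast of C: delta (east=+7, north=+7); B at (east=7, north=7).
  A is 6 units south of B: delta (east=+0, north=-6); A at (east=7, north=1).
Therefore A relative to C: (east=7, north=1).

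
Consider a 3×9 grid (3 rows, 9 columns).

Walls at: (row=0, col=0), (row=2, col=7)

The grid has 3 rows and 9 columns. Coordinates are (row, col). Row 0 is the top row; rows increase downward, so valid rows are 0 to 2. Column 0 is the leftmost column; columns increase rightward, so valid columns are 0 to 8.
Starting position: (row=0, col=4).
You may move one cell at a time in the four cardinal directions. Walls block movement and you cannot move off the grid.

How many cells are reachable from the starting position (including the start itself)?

BFS flood-fill from (row=0, col=4):
  Distance 0: (row=0, col=4)
  Distance 1: (row=0, col=3), (row=0, col=5), (row=1, col=4)
  Distance 2: (row=0, col=2), (row=0, col=6), (row=1, col=3), (row=1, col=5), (row=2, col=4)
  Distance 3: (row=0, col=1), (row=0, col=7), (row=1, col=2), (row=1, col=6), (row=2, col=3), (row=2, col=5)
  Distance 4: (row=0, col=8), (row=1, col=1), (row=1, col=7), (row=2, col=2), (row=2, col=6)
  Distance 5: (row=1, col=0), (row=1, col=8), (row=2, col=1)
  Distance 6: (row=2, col=0), (row=2, col=8)
Total reachable: 25 (grid has 25 open cells total)

Answer: Reachable cells: 25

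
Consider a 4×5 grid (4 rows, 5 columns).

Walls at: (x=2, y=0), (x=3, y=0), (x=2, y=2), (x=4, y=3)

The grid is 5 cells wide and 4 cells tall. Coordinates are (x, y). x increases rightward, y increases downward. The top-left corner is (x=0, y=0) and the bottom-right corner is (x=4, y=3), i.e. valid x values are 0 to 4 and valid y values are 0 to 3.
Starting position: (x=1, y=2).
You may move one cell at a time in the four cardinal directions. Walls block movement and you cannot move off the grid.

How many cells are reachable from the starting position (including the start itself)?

Answer: Reachable cells: 16

Derivation:
BFS flood-fill from (x=1, y=2):
  Distance 0: (x=1, y=2)
  Distance 1: (x=1, y=1), (x=0, y=2), (x=1, y=3)
  Distance 2: (x=1, y=0), (x=0, y=1), (x=2, y=1), (x=0, y=3), (x=2, y=3)
  Distance 3: (x=0, y=0), (x=3, y=1), (x=3, y=3)
  Distance 4: (x=4, y=1), (x=3, y=2)
  Distance 5: (x=4, y=0), (x=4, y=2)
Total reachable: 16 (grid has 16 open cells total)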